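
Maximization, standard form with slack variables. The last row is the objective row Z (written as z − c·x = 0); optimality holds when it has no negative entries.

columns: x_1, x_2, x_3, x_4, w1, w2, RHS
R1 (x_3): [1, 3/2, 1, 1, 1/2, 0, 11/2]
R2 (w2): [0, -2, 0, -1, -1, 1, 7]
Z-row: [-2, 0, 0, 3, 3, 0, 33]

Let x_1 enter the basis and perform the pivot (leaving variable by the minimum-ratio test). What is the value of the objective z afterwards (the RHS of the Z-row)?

Ratio test on column x_1 — row 1: (11/2)/1 = 11/2; row 2: entry 0 ≤ 0. Minimum is 11/2 at row 1 (x_3 leaves); pivot element 1.
Pivot on row 1; the Z-row RHS becomes 33 − (-2)·(11/2) = 44.

44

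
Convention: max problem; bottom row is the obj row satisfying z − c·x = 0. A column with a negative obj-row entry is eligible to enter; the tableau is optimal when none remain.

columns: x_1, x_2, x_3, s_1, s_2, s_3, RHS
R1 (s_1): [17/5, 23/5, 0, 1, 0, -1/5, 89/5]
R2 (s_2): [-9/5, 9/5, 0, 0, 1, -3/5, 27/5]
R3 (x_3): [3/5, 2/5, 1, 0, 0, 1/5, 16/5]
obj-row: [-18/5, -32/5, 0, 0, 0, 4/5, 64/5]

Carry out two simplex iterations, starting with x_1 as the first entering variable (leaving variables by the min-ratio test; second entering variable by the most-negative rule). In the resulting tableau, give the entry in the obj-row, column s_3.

1/3

Ratio test on column x_1 — row 1: (89/5)/(17/5) = 89/17; row 2: entry -9/5 ≤ 0; row 3: (16/5)/(3/5) = 16/3. Minimum is 89/17 at row 1 (s_1 leaves); pivot element 17/5.
Divide row 1 by 17/5; eliminate column x_1 from the other rows.
Second iteration: most negative obj-row entry is -26/17 in column x_2, so x_2 enters.
Ratio test on column x_2 — row 1: (89/17)/(23/17) = 89/23; row 2: (252/17)/(72/17) = 7/2; row 3: entry -7/17 ≤ 0. Minimum is 7/2 at row 2 (s_2 leaves); pivot element 72/17.
Divide row 2 by 72/17; eliminate column x_2 from the other rows.
After both pivots, the entry at the obj-row, column s_3 is 1/3.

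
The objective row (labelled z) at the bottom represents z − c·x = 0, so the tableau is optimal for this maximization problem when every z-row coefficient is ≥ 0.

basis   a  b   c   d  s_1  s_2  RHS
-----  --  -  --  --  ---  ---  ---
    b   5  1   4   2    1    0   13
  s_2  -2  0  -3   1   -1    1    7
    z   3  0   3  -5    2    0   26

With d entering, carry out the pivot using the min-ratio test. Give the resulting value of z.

Ratio test on column d — row 1: 13/2 = 13/2; row 2: 7/1 = 7. Minimum is 13/2 at row 1 (b leaves); pivot element 2.
Pivot on row 1; the z-row RHS becomes 26 − (-5)·(13/2) = 117/2.

117/2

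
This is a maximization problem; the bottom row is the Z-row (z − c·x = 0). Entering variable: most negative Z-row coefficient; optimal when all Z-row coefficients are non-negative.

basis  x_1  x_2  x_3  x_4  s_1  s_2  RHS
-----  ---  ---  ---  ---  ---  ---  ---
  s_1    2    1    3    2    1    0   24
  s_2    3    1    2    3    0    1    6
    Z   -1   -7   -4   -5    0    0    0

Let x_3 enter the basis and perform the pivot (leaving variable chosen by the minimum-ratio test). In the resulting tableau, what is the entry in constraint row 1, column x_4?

Ratio test on column x_3 — row 1: 24/3 = 8; row 2: 6/2 = 3. Minimum is 3 at row 2 (s_2 leaves); pivot element 2.
Divide row 2 by 2; eliminate column x_3 from the other rows.
Row 1 update in column x_4: 2 − 3·(3/2) = -5/2.

-5/2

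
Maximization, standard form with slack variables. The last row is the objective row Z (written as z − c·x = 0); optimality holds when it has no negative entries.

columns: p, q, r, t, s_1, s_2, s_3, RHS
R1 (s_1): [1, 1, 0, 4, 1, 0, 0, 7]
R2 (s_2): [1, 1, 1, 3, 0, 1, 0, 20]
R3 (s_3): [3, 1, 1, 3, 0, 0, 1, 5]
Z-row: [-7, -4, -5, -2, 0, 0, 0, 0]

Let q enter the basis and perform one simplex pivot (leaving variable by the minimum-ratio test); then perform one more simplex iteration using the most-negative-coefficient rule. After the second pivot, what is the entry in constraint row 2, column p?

Ratio test on column q — row 1: 7/1 = 7; row 2: 20/1 = 20; row 3: 5/1 = 5. Minimum is 5 at row 3 (s_3 leaves); pivot element 1.
Divide row 3 by 1; eliminate column q from the other rows.
Second iteration: most negative Z-row entry is -1 in column r, so r enters.
Ratio test on column r — row 1: entry -1 ≤ 0; row 2: entry 0 ≤ 0; row 3: 5/1 = 5. Minimum is 5 at row 3 (q leaves); pivot element 1.
Divide row 3 by 1; eliminate column r from the other rows.
After both pivots, the entry at constraint row 2, column p is -2.

-2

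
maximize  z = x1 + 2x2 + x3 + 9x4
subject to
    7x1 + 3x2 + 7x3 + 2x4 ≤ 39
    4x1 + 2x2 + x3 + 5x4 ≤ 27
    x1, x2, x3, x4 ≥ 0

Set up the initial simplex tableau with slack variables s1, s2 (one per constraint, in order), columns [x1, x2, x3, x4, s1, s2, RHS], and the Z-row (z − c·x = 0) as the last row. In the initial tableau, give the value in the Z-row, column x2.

The Z-row carries the negated objective coefficients: the x2 entry is -2.

-2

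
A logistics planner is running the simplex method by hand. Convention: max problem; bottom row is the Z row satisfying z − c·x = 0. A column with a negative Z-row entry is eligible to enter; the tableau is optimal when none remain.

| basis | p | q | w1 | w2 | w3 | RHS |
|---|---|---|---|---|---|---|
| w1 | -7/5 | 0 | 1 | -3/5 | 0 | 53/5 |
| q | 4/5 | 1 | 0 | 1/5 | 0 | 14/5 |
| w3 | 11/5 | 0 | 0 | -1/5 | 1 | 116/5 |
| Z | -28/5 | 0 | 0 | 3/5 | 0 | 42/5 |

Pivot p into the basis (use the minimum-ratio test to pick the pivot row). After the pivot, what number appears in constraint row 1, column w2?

-1/4

Ratio test on column p — row 1: entry -7/5 ≤ 0; row 2: (14/5)/(4/5) = 7/2; row 3: (116/5)/(11/5) = 116/11. Minimum is 7/2 at row 2 (q leaves); pivot element 4/5.
Divide row 2 by 4/5; eliminate column p from the other rows.
Row 1 update in column w2: -3/5 − (-7/5)·(1/4) = -1/4.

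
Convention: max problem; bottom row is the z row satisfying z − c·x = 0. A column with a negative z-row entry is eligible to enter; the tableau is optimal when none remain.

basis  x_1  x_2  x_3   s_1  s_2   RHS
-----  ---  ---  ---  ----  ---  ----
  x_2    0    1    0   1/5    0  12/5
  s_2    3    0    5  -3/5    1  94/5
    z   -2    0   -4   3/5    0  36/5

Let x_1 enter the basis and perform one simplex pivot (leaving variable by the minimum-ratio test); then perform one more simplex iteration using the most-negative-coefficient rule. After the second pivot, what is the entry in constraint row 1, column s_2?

0

Ratio test on column x_1 — row 1: entry 0 ≤ 0; row 2: (94/5)/3 = 94/15. Minimum is 94/15 at row 2 (s_2 leaves); pivot element 3.
Divide row 2 by 3; eliminate column x_1 from the other rows.
Second iteration: most negative z-row entry is -2/3 in column x_3, so x_3 enters.
Ratio test on column x_3 — row 1: entry 0 ≤ 0; row 2: (94/15)/(5/3) = 94/25. Minimum is 94/25 at row 2 (x_1 leaves); pivot element 5/3.
Divide row 2 by 5/3; eliminate column x_3 from the other rows.
After both pivots, the entry at constraint row 1, column s_2 is 0.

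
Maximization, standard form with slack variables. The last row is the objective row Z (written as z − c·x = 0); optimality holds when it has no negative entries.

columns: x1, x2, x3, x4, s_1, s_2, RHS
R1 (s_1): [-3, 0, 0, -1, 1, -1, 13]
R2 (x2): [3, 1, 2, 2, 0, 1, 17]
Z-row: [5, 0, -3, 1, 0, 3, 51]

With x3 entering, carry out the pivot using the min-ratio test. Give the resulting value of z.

153/2

Ratio test on column x3 — row 1: entry 0 ≤ 0; row 2: 17/2 = 17/2. Minimum is 17/2 at row 2 (x2 leaves); pivot element 2.
Pivot on row 2; the Z-row RHS becomes 51 − (-3)·(17/2) = 153/2.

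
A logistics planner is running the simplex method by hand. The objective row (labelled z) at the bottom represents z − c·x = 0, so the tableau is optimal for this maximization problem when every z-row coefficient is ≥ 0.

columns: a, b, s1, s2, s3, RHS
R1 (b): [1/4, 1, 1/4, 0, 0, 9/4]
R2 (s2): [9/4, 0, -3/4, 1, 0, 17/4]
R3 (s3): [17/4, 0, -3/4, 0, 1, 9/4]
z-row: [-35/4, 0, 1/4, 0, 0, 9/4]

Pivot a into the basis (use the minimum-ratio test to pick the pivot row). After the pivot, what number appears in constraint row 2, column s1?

-6/17

Ratio test on column a — row 1: (9/4)/(1/4) = 9; row 2: (17/4)/(9/4) = 17/9; row 3: (9/4)/(17/4) = 9/17. Minimum is 9/17 at row 3 (s3 leaves); pivot element 17/4.
Divide row 3 by 17/4; eliminate column a from the other rows.
Row 2 update in column s1: -3/4 − (9/4)·(-3/17) = -6/17.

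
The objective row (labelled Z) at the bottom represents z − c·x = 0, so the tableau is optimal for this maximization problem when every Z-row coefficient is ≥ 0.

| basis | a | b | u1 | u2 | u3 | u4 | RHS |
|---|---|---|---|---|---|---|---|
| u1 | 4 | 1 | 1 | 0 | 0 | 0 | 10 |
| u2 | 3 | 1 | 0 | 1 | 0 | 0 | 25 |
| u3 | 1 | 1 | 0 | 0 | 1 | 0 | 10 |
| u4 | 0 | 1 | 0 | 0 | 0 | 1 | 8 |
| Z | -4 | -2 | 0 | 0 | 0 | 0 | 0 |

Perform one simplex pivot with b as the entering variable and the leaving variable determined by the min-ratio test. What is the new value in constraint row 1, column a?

Ratio test on column b — row 1: 10/1 = 10; row 2: 25/1 = 25; row 3: 10/1 = 10; row 4: 8/1 = 8. Minimum is 8 at row 4 (u4 leaves); pivot element 1.
Divide row 4 by 1; eliminate column b from the other rows.
Row 1 update in column a: 4 − 1·0 = 4.

4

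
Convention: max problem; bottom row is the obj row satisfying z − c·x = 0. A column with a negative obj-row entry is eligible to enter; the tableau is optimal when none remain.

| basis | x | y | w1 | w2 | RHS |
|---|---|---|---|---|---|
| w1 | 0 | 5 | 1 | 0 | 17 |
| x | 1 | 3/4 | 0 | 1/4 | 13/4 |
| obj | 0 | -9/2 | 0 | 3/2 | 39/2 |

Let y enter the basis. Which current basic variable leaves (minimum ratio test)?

w1

Column y entries and ratios — w1: 17/5 = 17/5; x: (13/4)/(3/4) = 13/3.
Smallest ratio is 17/5 in the row of w1, so w1 leaves.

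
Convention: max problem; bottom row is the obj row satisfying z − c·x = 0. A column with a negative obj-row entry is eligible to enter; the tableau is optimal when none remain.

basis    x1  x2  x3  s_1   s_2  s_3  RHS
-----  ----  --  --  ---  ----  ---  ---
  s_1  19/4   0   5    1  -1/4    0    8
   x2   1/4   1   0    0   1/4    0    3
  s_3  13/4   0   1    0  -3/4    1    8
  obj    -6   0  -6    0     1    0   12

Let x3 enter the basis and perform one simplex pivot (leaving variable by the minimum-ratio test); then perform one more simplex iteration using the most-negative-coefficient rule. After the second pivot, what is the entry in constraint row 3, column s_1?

Ratio test on column x3 — row 1: 8/5 = 8/5; row 2: entry 0 ≤ 0; row 3: 8/1 = 8. Minimum is 8/5 at row 1 (s_1 leaves); pivot element 5.
Divide row 1 by 5; eliminate column x3 from the other rows.
Second iteration: most negative obj-row entry is -3/10 in column x1, so x1 enters.
Ratio test on column x1 — row 1: (8/5)/(19/20) = 32/19; row 2: 3/(1/4) = 12; row 3: (32/5)/(23/10) = 64/23. Minimum is 32/19 at row 1 (x3 leaves); pivot element 19/20.
Divide row 1 by 19/20; eliminate column x1 from the other rows.
After both pivots, the entry at constraint row 3, column s_1 is -13/19.

-13/19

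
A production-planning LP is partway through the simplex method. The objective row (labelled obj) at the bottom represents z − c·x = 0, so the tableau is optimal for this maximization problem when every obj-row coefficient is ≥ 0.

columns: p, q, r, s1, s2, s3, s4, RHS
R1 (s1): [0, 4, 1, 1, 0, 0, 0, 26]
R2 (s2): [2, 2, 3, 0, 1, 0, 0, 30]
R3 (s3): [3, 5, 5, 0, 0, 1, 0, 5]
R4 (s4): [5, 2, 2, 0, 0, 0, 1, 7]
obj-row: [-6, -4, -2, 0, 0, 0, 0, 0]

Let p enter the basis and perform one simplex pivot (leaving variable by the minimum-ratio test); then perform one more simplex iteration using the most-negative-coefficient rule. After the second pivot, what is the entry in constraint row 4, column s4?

5/19

Ratio test on column p — row 1: entry 0 ≤ 0; row 2: 30/2 = 15; row 3: 5/3 = 5/3; row 4: 7/5 = 7/5. Minimum is 7/5 at row 4 (s4 leaves); pivot element 5.
Divide row 4 by 5; eliminate column p from the other rows.
Second iteration: most negative obj-row entry is -8/5 in column q, so q enters.
Ratio test on column q — row 1: 26/4 = 13/2; row 2: (136/5)/(6/5) = 68/3; row 3: (4/5)/(19/5) = 4/19; row 4: (7/5)/(2/5) = 7/2. Minimum is 4/19 at row 3 (s3 leaves); pivot element 19/5.
Divide row 3 by 19/5; eliminate column q from the other rows.
After both pivots, the entry at constraint row 4, column s4 is 5/19.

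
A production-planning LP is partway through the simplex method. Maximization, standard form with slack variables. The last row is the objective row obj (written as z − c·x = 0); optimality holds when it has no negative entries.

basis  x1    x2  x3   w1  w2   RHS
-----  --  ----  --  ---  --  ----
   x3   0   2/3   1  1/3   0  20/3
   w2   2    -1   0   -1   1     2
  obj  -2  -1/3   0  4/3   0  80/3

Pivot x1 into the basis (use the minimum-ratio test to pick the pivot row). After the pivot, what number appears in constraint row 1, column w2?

Ratio test on column x1 — row 1: entry 0 ≤ 0; row 2: 2/2 = 1. Minimum is 1 at row 2 (w2 leaves); pivot element 2.
Divide row 2 by 2; eliminate column x1 from the other rows.
Row 1 update in column w2: 0 − 0·(1/2) = 0.

0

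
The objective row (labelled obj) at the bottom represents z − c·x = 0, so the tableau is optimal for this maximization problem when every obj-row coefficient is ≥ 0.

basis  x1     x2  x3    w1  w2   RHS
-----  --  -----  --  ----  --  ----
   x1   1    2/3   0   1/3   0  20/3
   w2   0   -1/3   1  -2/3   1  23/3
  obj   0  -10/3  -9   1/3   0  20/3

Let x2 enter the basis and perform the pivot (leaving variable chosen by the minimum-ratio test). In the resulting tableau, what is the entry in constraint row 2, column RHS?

Ratio test on column x2 — row 1: (20/3)/(2/3) = 10; row 2: entry -1/3 ≤ 0. Minimum is 10 at row 1 (x1 leaves); pivot element 2/3.
Divide row 1 by 2/3; eliminate column x2 from the other rows.
Row 2 update in column RHS: 23/3 − (-1/3)·10 = 11.

11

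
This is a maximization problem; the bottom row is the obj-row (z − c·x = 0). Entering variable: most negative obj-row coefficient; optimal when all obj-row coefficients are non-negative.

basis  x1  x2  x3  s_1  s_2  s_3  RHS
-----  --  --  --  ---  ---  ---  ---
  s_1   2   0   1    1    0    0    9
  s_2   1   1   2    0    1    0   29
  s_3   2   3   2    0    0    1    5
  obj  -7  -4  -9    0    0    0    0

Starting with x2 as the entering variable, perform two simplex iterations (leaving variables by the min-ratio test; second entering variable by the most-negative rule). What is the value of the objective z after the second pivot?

Ratio test on column x2 — row 1: entry 0 ≤ 0; row 2: 29/1 = 29; row 3: 5/3 = 5/3. Minimum is 5/3 at row 3 (s_3 leaves); pivot element 3.
Pivot on row 3; the obj-row RHS becomes 0 − (-4)·(5/3) = 20/3.
Next entering variable (most negative obj-row entry -19/3): x3.
Ratio test on column x3 — row 1: 9/1 = 9; row 2: (82/3)/(4/3) = 41/2; row 3: (5/3)/(2/3) = 5/2. Minimum is 5/2 at row 3 (x2 leaves); pivot element 2/3.
After the second pivot the obj-row RHS is 20/3 − (-19/3)·(5/2) = 45/2.

45/2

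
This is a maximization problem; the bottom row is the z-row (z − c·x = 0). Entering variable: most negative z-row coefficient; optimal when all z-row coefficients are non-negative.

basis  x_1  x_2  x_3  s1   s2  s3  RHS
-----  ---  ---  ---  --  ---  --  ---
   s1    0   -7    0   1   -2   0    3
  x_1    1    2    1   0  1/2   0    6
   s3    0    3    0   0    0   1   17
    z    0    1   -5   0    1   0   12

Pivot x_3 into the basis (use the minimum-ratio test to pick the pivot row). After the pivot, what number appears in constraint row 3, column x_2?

Ratio test on column x_3 — row 1: entry 0 ≤ 0; row 2: 6/1 = 6; row 3: entry 0 ≤ 0. Minimum is 6 at row 2 (x_1 leaves); pivot element 1.
Divide row 2 by 1; eliminate column x_3 from the other rows.
Row 3 update in column x_2: 3 − 0·2 = 3.

3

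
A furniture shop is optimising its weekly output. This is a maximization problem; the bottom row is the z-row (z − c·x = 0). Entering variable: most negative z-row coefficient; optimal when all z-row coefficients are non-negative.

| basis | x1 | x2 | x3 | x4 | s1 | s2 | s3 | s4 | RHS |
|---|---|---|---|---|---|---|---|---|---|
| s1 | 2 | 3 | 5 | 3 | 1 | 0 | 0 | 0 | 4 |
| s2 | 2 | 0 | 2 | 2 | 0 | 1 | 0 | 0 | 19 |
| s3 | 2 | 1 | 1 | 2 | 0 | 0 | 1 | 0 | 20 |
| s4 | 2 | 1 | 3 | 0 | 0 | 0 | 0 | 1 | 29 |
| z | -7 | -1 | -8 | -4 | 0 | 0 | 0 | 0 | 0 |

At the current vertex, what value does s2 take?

s2 is basic (row 2); its value is the RHS of that row, 19.

19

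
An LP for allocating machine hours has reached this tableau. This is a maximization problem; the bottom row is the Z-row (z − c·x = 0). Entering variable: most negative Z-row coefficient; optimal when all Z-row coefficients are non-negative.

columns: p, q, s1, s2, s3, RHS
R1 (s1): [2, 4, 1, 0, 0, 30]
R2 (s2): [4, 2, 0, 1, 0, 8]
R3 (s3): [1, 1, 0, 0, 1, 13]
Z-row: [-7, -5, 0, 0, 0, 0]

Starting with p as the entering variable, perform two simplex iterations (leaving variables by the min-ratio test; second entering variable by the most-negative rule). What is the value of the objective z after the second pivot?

Ratio test on column p — row 1: 30/2 = 15; row 2: 8/4 = 2; row 3: 13/1 = 13. Minimum is 2 at row 2 (s2 leaves); pivot element 4.
Pivot on row 2; the Z-row RHS becomes 0 − (-7)·2 = 14.
Next entering variable (most negative Z-row entry -3/2): q.
Ratio test on column q — row 1: 26/3 = 26/3; row 2: 2/(1/2) = 4; row 3: 11/(1/2) = 22. Minimum is 4 at row 2 (p leaves); pivot element 1/2.
After the second pivot the Z-row RHS is 14 − (-3/2)·4 = 20.

20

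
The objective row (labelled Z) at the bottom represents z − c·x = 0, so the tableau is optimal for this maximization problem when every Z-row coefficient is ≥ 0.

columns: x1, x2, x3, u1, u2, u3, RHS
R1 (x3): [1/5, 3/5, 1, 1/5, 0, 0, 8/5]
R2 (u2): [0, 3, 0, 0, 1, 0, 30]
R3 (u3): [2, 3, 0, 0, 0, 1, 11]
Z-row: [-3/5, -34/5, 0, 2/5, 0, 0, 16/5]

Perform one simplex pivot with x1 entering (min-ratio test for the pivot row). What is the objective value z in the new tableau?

Ratio test on column x1 — row 1: (8/5)/(1/5) = 8; row 2: entry 0 ≤ 0; row 3: 11/2 = 11/2. Minimum is 11/2 at row 3 (u3 leaves); pivot element 2.
Pivot on row 3; the Z-row RHS becomes 16/5 − (-3/5)·(11/2) = 13/2.

13/2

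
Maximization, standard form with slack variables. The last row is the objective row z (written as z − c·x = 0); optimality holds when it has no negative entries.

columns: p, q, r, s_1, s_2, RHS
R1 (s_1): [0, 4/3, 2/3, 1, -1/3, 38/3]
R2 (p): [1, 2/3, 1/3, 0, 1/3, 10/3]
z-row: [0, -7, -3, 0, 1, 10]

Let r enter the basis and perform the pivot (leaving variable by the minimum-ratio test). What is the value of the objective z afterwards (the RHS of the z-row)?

Ratio test on column r — row 1: (38/3)/(2/3) = 19; row 2: (10/3)/(1/3) = 10. Minimum is 10 at row 2 (p leaves); pivot element 1/3.
Pivot on row 2; the z-row RHS becomes 10 − (-3)·10 = 40.

40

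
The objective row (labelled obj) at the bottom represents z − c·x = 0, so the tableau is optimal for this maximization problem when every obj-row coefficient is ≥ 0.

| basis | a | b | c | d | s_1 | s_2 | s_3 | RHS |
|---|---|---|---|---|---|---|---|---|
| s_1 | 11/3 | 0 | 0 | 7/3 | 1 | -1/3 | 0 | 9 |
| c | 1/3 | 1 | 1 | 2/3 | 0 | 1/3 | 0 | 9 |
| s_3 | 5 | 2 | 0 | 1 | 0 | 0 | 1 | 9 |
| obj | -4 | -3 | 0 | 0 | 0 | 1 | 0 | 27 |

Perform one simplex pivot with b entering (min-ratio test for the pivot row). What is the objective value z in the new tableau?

Ratio test on column b — row 1: entry 0 ≤ 0; row 2: 9/1 = 9; row 3: 9/2 = 9/2. Minimum is 9/2 at row 3 (s_3 leaves); pivot element 2.
Pivot on row 3; the obj-row RHS becomes 27 − (-3)·(9/2) = 81/2.

81/2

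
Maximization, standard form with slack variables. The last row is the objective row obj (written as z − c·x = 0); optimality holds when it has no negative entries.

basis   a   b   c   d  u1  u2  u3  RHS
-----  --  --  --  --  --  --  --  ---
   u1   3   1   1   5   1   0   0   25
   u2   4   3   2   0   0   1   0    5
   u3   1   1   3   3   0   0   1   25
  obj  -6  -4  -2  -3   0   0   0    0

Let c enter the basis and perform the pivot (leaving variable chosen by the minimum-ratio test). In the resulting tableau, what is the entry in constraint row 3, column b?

Ratio test on column c — row 1: 25/1 = 25; row 2: 5/2 = 5/2; row 3: 25/3 = 25/3. Minimum is 5/2 at row 2 (u2 leaves); pivot element 2.
Divide row 2 by 2; eliminate column c from the other rows.
Row 3 update in column b: 1 − 3·(3/2) = -7/2.

-7/2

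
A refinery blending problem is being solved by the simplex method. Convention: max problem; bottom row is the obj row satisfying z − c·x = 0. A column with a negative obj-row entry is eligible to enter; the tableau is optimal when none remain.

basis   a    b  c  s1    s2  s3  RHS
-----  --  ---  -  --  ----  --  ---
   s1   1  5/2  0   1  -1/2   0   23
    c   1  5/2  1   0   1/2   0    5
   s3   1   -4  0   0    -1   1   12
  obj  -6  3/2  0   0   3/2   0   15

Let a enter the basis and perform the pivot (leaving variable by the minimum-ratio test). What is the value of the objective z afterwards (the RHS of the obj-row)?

45

Ratio test on column a — row 1: 23/1 = 23; row 2: 5/1 = 5; row 3: 12/1 = 12. Minimum is 5 at row 2 (c leaves); pivot element 1.
Pivot on row 2; the obj-row RHS becomes 15 − (-6)·5 = 45.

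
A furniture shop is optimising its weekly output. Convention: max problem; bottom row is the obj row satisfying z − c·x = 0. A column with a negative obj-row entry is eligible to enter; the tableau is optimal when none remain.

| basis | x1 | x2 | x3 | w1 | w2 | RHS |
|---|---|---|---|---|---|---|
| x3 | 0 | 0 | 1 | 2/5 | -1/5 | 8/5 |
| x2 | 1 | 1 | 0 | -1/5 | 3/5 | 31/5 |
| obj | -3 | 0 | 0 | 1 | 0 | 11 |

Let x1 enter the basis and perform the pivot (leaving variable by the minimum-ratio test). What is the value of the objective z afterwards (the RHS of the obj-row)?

148/5

Ratio test on column x1 — row 1: entry 0 ≤ 0; row 2: (31/5)/1 = 31/5. Minimum is 31/5 at row 2 (x2 leaves); pivot element 1.
Pivot on row 2; the obj-row RHS becomes 11 − (-3)·(31/5) = 148/5.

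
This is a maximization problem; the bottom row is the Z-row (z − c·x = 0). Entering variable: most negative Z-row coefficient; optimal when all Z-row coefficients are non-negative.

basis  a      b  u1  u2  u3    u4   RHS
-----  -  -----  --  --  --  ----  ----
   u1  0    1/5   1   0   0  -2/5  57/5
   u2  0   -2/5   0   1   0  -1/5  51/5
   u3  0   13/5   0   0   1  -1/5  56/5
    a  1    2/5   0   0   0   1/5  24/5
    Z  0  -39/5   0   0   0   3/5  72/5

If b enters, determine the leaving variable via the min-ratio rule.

Column b entries and ratios — u1: (57/5)/(1/5) = 57; u2: -2/5 ≤ 0, skip; u3: (56/5)/(13/5) = 56/13; a: (24/5)/(2/5) = 12.
Smallest ratio is 56/13 in the row of u3, so u3 leaves.

u3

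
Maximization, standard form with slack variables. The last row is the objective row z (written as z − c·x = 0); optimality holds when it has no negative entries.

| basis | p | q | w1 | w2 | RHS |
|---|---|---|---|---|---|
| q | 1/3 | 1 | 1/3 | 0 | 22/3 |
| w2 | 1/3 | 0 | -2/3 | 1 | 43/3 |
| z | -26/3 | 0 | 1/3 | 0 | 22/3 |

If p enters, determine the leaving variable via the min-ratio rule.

q

Column p entries and ratios — q: (22/3)/(1/3) = 22; w2: (43/3)/(1/3) = 43.
Smallest ratio is 22 in the row of q, so q leaves.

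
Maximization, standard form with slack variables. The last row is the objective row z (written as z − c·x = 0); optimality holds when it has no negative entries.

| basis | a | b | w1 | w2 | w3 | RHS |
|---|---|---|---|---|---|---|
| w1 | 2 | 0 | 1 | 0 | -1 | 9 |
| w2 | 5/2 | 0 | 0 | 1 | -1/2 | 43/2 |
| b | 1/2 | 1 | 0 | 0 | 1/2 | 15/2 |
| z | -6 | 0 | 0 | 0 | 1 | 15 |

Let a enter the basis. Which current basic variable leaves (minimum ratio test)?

Column a entries and ratios — w1: 9/2 = 9/2; w2: (43/2)/(5/2) = 43/5; b: (15/2)/(1/2) = 15.
Smallest ratio is 9/2 in the row of w1, so w1 leaves.

w1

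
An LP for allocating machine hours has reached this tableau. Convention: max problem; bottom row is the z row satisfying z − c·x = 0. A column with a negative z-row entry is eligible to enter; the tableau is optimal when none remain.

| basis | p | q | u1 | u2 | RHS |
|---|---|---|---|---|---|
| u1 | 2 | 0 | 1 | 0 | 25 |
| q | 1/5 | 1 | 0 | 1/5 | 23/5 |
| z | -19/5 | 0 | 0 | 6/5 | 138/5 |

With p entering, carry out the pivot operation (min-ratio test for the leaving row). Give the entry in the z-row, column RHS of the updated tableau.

751/10

Ratio test on column p — row 1: 25/2 = 25/2; row 2: (23/5)/(1/5) = 23. Minimum is 25/2 at row 1 (u1 leaves); pivot element 2.
Divide row 1 by 2; eliminate column p from the other rows.
z-row update in column RHS: 138/5 − (-19/5)·(25/2) = 751/10.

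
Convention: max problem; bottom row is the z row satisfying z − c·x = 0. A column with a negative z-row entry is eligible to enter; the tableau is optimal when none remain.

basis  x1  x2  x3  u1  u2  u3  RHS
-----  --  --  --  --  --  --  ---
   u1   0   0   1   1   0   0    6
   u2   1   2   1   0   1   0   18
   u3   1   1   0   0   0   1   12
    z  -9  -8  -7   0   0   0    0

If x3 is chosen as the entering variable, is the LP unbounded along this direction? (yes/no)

no

Column x3 has positive entries in row(s) 1, 2, so the ratio test bounds it — not unbounded.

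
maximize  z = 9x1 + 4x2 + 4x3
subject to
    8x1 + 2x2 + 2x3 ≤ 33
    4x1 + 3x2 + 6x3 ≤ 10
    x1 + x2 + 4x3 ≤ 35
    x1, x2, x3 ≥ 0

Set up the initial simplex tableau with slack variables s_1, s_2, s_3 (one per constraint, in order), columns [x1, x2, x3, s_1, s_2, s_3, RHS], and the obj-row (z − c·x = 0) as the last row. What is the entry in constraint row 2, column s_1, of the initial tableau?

0

Slack s_1 belongs to constraint 1; its column is the unit vector e_1, so the entry in row 2 is 0.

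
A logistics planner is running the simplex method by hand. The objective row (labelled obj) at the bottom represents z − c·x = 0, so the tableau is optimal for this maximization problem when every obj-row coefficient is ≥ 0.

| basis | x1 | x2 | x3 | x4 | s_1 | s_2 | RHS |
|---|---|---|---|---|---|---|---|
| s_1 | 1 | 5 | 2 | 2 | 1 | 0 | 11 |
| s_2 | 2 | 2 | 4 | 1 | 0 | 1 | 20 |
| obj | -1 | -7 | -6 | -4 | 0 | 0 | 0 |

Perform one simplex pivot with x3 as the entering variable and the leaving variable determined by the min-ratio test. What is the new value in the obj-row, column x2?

Ratio test on column x3 — row 1: 11/2 = 11/2; row 2: 20/4 = 5. Minimum is 5 at row 2 (s_2 leaves); pivot element 4.
Divide row 2 by 4; eliminate column x3 from the other rows.
obj-row update in column x2: -7 − (-6)·(1/2) = -4.

-4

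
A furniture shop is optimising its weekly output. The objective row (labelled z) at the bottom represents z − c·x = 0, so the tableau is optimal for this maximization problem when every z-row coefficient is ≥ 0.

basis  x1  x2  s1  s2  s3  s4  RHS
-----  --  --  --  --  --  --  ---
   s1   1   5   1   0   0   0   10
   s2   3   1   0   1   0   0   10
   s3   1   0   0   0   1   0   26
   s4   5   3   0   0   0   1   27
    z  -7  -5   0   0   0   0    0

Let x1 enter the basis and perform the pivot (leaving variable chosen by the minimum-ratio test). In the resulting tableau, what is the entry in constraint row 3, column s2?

-1/3

Ratio test on column x1 — row 1: 10/1 = 10; row 2: 10/3 = 10/3; row 3: 26/1 = 26; row 4: 27/5 = 27/5. Minimum is 10/3 at row 2 (s2 leaves); pivot element 3.
Divide row 2 by 3; eliminate column x1 from the other rows.
Row 3 update in column s2: 0 − 1·(1/3) = -1/3.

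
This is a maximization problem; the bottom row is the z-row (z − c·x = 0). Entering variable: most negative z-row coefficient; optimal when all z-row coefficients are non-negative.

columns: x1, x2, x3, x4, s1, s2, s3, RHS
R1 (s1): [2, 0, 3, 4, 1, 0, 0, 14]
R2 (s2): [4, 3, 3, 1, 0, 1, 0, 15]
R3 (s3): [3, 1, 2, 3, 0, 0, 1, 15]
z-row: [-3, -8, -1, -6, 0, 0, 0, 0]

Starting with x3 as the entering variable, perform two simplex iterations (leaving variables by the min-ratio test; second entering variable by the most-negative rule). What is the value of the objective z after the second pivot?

22/3

Ratio test on column x3 — row 1: 14/3 = 14/3; row 2: 15/3 = 5; row 3: 15/2 = 15/2. Minimum is 14/3 at row 1 (s1 leaves); pivot element 3.
Pivot on row 1; the z-row RHS becomes 0 − (-1)·(14/3) = 14/3.
Next entering variable (most negative z-row entry -8): x2.
Ratio test on column x2 — row 1: entry 0 ≤ 0; row 2: 1/3 = 1/3; row 3: (17/3)/1 = 17/3. Minimum is 1/3 at row 2 (s2 leaves); pivot element 3.
After the second pivot the z-row RHS is 14/3 − (-8)·(1/3) = 22/3.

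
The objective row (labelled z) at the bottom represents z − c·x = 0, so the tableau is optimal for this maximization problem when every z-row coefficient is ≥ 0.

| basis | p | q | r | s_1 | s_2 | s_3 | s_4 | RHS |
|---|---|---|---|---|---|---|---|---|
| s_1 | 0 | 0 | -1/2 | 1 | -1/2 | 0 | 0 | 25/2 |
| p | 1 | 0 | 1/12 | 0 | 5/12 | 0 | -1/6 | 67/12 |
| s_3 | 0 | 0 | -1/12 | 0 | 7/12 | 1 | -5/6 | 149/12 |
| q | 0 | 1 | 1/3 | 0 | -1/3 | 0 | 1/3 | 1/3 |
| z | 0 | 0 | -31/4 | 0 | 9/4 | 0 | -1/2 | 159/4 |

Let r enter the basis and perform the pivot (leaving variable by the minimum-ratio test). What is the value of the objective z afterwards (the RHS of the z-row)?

95/2

Ratio test on column r — row 1: entry -1/2 ≤ 0; row 2: (67/12)/(1/12) = 67; row 3: entry -1/12 ≤ 0; row 4: (1/3)/(1/3) = 1. Minimum is 1 at row 4 (q leaves); pivot element 1/3.
Pivot on row 4; the z-row RHS becomes 159/4 − (-31/4)·1 = 95/2.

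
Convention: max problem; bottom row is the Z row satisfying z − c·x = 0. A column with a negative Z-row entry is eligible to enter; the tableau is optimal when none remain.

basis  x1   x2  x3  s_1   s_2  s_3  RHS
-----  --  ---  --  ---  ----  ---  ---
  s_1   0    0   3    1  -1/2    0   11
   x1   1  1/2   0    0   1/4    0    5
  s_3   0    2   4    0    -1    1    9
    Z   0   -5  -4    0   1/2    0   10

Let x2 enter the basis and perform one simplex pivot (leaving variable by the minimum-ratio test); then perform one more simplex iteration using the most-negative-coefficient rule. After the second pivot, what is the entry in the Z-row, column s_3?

3/2

Ratio test on column x2 — row 1: entry 0 ≤ 0; row 2: 5/(1/2) = 10; row 3: 9/2 = 9/2. Minimum is 9/2 at row 3 (s_3 leaves); pivot element 2.
Divide row 3 by 2; eliminate column x2 from the other rows.
Second iteration: most negative Z-row entry is -2 in column s_2, so s_2 enters.
Ratio test on column s_2 — row 1: entry -1/2 ≤ 0; row 2: (11/4)/(1/2) = 11/2; row 3: entry -1/2 ≤ 0. Minimum is 11/2 at row 2 (x1 leaves); pivot element 1/2.
Divide row 2 by 1/2; eliminate column s_2 from the other rows.
After both pivots, the entry at the Z-row, column s_3 is 3/2.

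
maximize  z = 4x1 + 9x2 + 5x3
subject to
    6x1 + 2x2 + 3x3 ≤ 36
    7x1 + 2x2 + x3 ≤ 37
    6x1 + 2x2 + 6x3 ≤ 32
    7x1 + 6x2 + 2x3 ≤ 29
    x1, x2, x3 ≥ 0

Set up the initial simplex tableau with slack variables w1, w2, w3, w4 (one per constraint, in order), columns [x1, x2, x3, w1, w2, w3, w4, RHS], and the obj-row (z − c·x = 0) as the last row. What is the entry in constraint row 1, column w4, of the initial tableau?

Slack w4 belongs to constraint 4; its column is the unit vector e_4, so the entry in row 1 is 0.

0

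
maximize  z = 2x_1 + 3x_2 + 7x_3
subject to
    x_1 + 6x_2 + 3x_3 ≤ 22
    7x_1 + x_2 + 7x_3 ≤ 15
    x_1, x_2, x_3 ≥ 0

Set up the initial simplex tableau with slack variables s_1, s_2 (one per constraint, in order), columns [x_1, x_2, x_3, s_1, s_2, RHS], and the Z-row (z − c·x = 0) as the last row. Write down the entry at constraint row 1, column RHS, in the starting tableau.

22

The RHS of constraint 1 is b_1 = 22.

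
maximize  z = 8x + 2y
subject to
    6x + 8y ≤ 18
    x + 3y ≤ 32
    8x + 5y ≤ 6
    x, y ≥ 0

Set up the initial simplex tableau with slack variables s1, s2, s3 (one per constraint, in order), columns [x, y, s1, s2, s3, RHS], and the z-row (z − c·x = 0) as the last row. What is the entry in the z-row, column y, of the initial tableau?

The z-row carries the negated objective coefficients: the y entry is -2.

-2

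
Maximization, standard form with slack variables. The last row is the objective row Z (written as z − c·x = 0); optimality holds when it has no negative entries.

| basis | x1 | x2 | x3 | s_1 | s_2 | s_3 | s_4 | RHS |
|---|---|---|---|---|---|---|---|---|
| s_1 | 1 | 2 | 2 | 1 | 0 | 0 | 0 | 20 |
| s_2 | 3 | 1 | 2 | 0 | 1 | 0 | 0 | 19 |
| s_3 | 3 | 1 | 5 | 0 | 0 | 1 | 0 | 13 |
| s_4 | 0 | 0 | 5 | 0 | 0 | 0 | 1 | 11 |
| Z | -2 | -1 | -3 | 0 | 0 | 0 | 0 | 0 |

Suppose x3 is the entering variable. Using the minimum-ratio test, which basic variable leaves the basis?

Column x3 entries and ratios — s_1: 20/2 = 10; s_2: 19/2 = 19/2; s_3: 13/5 = 13/5; s_4: 11/5 = 11/5.
Smallest ratio is 11/5 in the row of s_4, so s_4 leaves.

s_4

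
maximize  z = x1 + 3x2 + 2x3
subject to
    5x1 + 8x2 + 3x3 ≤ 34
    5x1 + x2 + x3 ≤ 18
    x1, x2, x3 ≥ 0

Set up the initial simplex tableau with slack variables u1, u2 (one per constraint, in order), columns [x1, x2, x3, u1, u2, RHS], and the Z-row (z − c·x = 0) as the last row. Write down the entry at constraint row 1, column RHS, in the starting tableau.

The RHS of constraint 1 is b_1 = 34.

34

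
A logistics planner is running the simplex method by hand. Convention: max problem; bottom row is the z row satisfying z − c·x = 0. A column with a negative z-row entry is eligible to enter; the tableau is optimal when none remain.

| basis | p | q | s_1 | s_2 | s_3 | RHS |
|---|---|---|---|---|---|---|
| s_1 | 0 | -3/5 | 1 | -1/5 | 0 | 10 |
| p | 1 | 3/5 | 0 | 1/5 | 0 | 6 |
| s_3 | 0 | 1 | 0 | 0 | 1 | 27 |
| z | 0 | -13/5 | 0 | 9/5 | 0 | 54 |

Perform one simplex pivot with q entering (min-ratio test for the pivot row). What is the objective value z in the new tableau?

Ratio test on column q — row 1: entry -3/5 ≤ 0; row 2: 6/(3/5) = 10; row 3: 27/1 = 27. Minimum is 10 at row 2 (p leaves); pivot element 3/5.
Pivot on row 2; the z-row RHS becomes 54 − (-13/5)·10 = 80.

80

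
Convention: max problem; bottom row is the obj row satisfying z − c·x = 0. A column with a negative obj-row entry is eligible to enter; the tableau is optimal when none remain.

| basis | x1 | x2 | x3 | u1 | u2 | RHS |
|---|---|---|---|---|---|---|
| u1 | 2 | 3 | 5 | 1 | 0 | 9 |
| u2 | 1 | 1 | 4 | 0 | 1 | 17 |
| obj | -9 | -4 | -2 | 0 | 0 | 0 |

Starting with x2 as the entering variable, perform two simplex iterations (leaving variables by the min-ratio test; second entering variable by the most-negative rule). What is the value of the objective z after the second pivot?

Ratio test on column x2 — row 1: 9/3 = 3; row 2: 17/1 = 17. Minimum is 3 at row 1 (u1 leaves); pivot element 3.
Pivot on row 1; the obj-row RHS becomes 0 − (-4)·3 = 12.
Next entering variable (most negative obj-row entry -19/3): x1.
Ratio test on column x1 — row 1: 3/(2/3) = 9/2; row 2: 14/(1/3) = 42. Minimum is 9/2 at row 1 (x2 leaves); pivot element 2/3.
After the second pivot the obj-row RHS is 12 − (-19/3)·(9/2) = 81/2.

81/2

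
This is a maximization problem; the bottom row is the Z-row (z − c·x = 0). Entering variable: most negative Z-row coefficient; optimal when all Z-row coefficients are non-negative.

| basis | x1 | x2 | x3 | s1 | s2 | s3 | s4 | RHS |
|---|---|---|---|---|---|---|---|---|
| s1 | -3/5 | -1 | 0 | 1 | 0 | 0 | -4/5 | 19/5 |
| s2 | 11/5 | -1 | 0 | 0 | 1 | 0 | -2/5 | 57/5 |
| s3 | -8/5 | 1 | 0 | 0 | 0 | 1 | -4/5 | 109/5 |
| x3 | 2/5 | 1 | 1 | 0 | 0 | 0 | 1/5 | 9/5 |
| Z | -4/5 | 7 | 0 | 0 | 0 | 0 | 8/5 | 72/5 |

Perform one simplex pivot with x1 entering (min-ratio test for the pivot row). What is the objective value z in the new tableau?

18

Ratio test on column x1 — row 1: entry -3/5 ≤ 0; row 2: (57/5)/(11/5) = 57/11; row 3: entry -8/5 ≤ 0; row 4: (9/5)/(2/5) = 9/2. Minimum is 9/2 at row 4 (x3 leaves); pivot element 2/5.
Pivot on row 4; the Z-row RHS becomes 72/5 − (-4/5)·(9/2) = 18.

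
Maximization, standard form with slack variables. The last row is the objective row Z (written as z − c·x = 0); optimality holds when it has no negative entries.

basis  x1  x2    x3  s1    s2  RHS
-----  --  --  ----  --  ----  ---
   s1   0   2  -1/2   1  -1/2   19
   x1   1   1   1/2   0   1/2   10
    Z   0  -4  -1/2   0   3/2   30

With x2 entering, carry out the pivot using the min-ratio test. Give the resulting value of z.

68

Ratio test on column x2 — row 1: 19/2 = 19/2; row 2: 10/1 = 10. Minimum is 19/2 at row 1 (s1 leaves); pivot element 2.
Pivot on row 1; the Z-row RHS becomes 30 − (-4)·(19/2) = 68.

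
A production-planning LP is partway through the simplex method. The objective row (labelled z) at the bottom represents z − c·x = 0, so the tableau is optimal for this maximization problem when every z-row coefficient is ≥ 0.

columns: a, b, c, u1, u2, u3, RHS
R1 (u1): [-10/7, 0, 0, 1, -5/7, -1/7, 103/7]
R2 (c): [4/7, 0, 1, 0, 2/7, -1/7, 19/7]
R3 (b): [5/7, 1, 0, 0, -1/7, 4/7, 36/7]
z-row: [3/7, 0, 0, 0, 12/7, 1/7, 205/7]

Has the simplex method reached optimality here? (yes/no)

yes

Every z-row coefficient is ≥ 0, so the tableau is optimal.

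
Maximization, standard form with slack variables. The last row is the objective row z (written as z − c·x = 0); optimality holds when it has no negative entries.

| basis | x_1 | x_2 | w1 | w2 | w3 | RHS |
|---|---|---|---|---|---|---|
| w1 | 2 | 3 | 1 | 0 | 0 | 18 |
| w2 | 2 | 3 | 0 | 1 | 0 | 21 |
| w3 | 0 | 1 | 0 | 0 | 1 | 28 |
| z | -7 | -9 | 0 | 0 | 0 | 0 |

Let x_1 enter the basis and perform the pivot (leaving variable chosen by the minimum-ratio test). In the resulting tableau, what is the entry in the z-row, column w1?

Ratio test on column x_1 — row 1: 18/2 = 9; row 2: 21/2 = 21/2; row 3: entry 0 ≤ 0. Minimum is 9 at row 1 (w1 leaves); pivot element 2.
Divide row 1 by 2; eliminate column x_1 from the other rows.
z-row update in column w1: 0 − (-7)·(1/2) = 7/2.

7/2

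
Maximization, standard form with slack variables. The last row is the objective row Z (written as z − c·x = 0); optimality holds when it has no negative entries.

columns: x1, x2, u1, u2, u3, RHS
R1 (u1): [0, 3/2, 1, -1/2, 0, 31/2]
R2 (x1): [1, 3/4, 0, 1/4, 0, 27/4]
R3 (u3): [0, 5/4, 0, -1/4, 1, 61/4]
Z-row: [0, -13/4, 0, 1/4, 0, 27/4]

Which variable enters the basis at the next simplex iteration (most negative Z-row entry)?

Negative Z-row entries: x2: -13/4.
The most negative is -13/4 in column x2, so x2 enters.

x2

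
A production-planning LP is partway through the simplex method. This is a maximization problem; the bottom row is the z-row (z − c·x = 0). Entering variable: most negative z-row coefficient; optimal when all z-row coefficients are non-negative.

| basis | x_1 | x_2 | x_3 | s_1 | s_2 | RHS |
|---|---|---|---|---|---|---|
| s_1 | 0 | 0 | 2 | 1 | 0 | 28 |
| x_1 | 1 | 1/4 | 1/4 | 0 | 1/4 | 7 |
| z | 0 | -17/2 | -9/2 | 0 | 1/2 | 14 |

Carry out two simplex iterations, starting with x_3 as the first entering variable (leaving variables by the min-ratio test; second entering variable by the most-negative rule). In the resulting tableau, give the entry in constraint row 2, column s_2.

Ratio test on column x_3 — row 1: 28/2 = 14; row 2: 7/(1/4) = 28. Minimum is 14 at row 1 (s_1 leaves); pivot element 2.
Divide row 1 by 2; eliminate column x_3 from the other rows.
Second iteration: most negative z-row entry is -17/2 in column x_2, so x_2 enters.
Ratio test on column x_2 — row 1: entry 0 ≤ 0; row 2: (7/2)/(1/4) = 14. Minimum is 14 at row 2 (x_1 leaves); pivot element 1/4.
Divide row 2 by 1/4; eliminate column x_2 from the other rows.
After both pivots, the entry at constraint row 2, column s_2 is 1.

1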